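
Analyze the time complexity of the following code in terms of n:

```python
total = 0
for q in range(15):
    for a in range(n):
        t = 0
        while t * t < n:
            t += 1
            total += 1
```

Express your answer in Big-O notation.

Each loop level contributes: 1 × n × √n. Multiplying the contributions gives O(n√n).

Answer: O(n√n)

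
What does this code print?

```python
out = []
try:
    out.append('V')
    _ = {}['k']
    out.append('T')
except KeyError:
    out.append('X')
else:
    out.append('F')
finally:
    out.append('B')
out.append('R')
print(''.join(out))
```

Execution trace: 'V' (try body) → 'X' (except KeyError) → 'B' (finally) → 'R' (after the try/except). Output: VXBR

Answer: VXBR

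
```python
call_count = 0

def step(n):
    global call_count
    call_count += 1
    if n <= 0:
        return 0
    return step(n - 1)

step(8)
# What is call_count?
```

Linear recursion stepping by 1: 9 calls from n=8 down to ≤0.

Answer: 9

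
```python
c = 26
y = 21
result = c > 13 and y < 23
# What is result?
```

Trace:
`c = 26` → c = 26
`y = 21` → y = 21
`result = c > 13 and y < 23` → result = True
So result = True

Answer: True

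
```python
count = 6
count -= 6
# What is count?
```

Trace:
`count = 6` → count = 6
`count -= 6` → count = 0
So count = 0

Answer: 0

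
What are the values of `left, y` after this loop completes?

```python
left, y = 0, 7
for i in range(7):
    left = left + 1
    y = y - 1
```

left goes 0→7, y goes 7→0
`left, y` takes the values: (0, 7) → (1, 7) → (1, 6) → (2, 6) → (2, 5) → (3, 5) → (3, 4) → (4, 4) → (4, 3) → (5, 3) → (5, 2) → (6, 2) → (6, 1) → (7, 1) → (7, 0)

Answer: 7, 0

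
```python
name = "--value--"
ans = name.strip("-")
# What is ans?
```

Trace:
`name = "--value--"` → name = '--value--'
`ans = name.strip("-")` → ans = 'value'
So ans = 'value'

Answer: 'value'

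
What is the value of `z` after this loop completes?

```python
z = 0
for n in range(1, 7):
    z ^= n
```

XOR of 1 to 6
`z` takes the values: 0 → 1 → 3 → 0 → 4 → 1 → 7

Answer: 7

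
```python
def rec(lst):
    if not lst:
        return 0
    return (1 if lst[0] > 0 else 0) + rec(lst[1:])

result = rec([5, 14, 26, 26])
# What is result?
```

Count of positive elements in [5, 14, 26, 26] = 4

Answer: 4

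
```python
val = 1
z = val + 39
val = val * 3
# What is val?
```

Trace:
`val = 1` → val = 1
`z = val + 39` → z = 40
`val = val * 3` → val = 3
So val = 3

Answer: 3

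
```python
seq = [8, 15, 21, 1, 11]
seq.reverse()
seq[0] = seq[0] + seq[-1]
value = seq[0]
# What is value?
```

Trace:
`seq = [8, 15, 21, 1, 11]` → seq = [8, 15, 21, 1, 11]
`seq.reverse()` → seq = [11, 1, 21, 15, 8]
`seq[0] = seq[0] + seq[-1]` → seq = [19, 1, 21, 15, 8]
`value = seq[0]` → value = 19
So value = 19

Answer: 19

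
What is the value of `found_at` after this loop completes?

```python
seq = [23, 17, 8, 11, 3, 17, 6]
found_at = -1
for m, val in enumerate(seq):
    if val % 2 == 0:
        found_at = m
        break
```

First even number index in [23, 17, 8, 11, 3, 17, 6]
`found_at` takes the values: -1 → 2

Answer: 2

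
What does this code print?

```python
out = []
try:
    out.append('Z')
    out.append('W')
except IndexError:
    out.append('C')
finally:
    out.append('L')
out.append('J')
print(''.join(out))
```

Execution trace: 'Z' (try body) → 'W' (try body, no exception) → 'L' (finally) → 'J' (after the try/except). Output: ZWLJ

Answer: ZWLJ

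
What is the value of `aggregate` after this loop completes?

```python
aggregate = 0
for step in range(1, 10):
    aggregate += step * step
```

Sum of squares 1² to 9² = 285
`aggregate` takes the values: 0 → 1 → 5 → 14 → 30 → 55 → 91 → 140 → 204 → 285

Answer: 285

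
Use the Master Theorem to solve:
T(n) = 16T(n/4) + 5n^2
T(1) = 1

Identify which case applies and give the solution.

a=16, b=4, f(n)=5n^2. log_4(16) = 2. Since c=2 = 2, Case 2 applies: T(n) = Θ(n^log_b(a) · log n) = O(n^2 log n).

Answer: O(n^2 log n) - Case 2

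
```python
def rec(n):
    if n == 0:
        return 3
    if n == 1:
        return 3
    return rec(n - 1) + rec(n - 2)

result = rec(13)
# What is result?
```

Build up from base cases: rec(0)=3, rec(1)=3, rec(2)=6, rec(3)=9, rec(4)=15, rec(5)=24, rec(6)=39, ..., rec(13)=1131

Answer: 1131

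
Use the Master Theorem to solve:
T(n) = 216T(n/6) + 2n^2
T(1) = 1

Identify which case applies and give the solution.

a=216, b=6, f(n)=2n^2. log_6(216) = 3. Since c=2 < 3, Case 1 applies: T(n) = Θ(n^log_b(a)) = O(n^3).

Answer: O(n^3) - Case 1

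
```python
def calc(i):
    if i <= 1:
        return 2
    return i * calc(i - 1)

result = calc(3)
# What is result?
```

calc(3) = 3 * 2 * 2 = 12

Answer: 12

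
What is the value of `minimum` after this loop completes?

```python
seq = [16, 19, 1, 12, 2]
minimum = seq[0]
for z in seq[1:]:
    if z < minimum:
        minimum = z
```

Minimum of [16, 19, 1, 12, 2]
`minimum` takes the values: 16 → 1

Answer: 1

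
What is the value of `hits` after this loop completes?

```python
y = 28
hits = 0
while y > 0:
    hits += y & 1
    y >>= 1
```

Count set bits in 28 (binary: 0b11100)
`hits` takes the values: 0 → 1 → 2 → 3

Answer: 3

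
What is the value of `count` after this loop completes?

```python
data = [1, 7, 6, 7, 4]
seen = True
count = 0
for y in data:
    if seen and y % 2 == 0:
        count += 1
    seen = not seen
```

Count even values at even positions
`count` takes the values: 0 → 1 → 2

Answer: 2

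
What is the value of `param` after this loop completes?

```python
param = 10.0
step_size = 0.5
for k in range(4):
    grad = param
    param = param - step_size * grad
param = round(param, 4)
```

Gradient descent: w = 10.0 * (1 - 0.5)^4
`param` takes the values: 10.0 → 5.0 → 2.5 → 1.25 → 0.625

Answer: 0.625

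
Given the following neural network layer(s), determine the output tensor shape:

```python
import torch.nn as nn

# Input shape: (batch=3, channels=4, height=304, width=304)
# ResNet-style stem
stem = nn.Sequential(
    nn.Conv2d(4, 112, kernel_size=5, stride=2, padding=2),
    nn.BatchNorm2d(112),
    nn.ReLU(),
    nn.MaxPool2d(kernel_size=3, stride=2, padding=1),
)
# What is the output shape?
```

Input: (3, 4, 304, 304) -> after Conv2d 5x5 stride=2: (3, 112, 152, 152) -> Output: (3, 112, 76, 76)

Answer: (3, 112, 76, 76)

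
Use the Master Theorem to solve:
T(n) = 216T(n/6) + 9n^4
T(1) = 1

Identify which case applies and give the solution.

a=216, b=6, f(n)=9n^4. log_6(216) = 3. Since c=4 > 3 and the regularity condition holds (216(n/6)^4 = (216/6^4)n^4 with 216/6^4 < 1), Case 3 applies: T(n) = Θ(f(n)) = O(n^4).

Answer: O(n^4) - Case 3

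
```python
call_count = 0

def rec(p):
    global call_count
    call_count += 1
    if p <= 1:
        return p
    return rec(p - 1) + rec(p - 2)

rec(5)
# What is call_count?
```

Calls(p) = 1 + Calls(p-1) + Calls(p-2); Calls(0)=Calls(1)=1. For p=5 this gives 15.

Answer: 15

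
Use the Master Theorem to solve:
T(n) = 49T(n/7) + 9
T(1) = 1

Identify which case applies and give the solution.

a=49, b=7, f(n)=9. log_7(49) = 2. Since c=0 < 2, Case 1 applies: T(n) = Θ(n^log_b(a)) = O(n^2).

Answer: O(n^2) - Case 1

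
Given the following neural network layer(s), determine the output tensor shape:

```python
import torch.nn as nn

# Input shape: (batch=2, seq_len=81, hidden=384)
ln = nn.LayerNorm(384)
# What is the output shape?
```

Input: (2, 81, 384) -> Output: (2, 81, 384)

Answer: (2, 81, 384)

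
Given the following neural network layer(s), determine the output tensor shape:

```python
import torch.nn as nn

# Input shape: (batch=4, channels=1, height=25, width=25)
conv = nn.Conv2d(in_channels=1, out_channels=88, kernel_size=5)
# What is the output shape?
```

Input: (4, 1, 25, 25) -> Output: (4, 88, 21, 21)

Answer: (4, 88, 21, 21)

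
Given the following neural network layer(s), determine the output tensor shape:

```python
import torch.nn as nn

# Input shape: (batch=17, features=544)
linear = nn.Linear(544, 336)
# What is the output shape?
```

Input: (17, 544) -> Output: (17, 336)

Answer: (17, 336)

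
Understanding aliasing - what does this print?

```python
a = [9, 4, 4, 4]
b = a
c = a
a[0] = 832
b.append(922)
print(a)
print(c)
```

Key concept: multiple aliases.
Step by step:
`a = [9, 4, 4, 4]` → a = [9, 4, 4, 4]
`b = a` → b = [9, 4, 4, 4] (same object as a)
`c = a` → c = [9, 4, 4, 4] (same object as a, b)
`a[0] = 832` → a = [832, 4, 4, 4] (same object as b, c); b = [832, 4, 4, 4] (same object as a, c); c = [832, 4, 4, 4] (same object as a, b)
`b.append(922)` → a = [832, 4, 4, 4, 922] (same object as b, c); b = [832, 4, 4, 4, 922] (same object as a, c); c = [832, 4, 4, 4, 922] (same object as a, b)
`print(a)` → prints [832, 4, 4, 4, 922]
`print(c)` → prints [832, 4, 4, 4, 922]

Answer:
[832, 4, 4, 4, 922]
[832, 4, 4, 4, 922]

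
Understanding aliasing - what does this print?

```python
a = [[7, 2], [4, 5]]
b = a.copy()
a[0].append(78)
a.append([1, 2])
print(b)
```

Key concept: shallow copy with nested lists.
Step by step:
`a = [[7, 2], [4, 5]]` → a = [[7, 2], [4, 5]]
`b = a.copy()` → b = [[7, 2], [4, 5]]
`a[0].append(78)` → a = [[7, 2, 78], [4, 5]]; b = [[7, 2, 78], [4, 5]]
`a.append([1, 2])` → a = [[7, 2, 78], [4, 5], [1, 2]]
`print(b)` → prints [[7, 2, 78], [4, 5]]

Answer: [[7, 2, 78], [4, 5]]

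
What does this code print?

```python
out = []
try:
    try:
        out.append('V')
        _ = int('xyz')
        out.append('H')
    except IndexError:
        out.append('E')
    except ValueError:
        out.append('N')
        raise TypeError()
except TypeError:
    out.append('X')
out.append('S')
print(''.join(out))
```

Execution trace: 'V' (inner try body) → 'N' (inner except ValueError) → 'X' (outer except TypeError) → 'S' (after the try/except). Output: VNXS

Answer: VNXS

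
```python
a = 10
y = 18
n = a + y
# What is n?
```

Trace:
`a = 10` → a = 10
`y = 18` → y = 18
`n = a + y` → n = 28
So n = 28

Answer: 28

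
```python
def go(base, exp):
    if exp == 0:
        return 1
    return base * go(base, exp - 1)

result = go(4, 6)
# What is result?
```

go(4, 6) = 4 * 4 * 4 * 4 * 4 * 4 = 4096

Answer: 4096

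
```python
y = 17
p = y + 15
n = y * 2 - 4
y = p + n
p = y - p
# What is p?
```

Trace:
`y = 17` → y = 17
`p = y + 15` → p = 32
`n = y * 2 - 4` → n = 30
`y = p + n` → y = 62
`p = y - p` → p = 30
So p = 30

Answer: 30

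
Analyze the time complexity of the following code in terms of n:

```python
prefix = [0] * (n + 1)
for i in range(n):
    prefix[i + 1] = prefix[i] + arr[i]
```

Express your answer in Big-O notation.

This is Prefix sum computation. Time complexity: O(n).

Answer: O(n)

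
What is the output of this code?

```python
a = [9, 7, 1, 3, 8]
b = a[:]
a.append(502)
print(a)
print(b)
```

Key concept: slice [:] creates copy.
Step by step:
`a = [9, 7, 1, 3, 8]` → a = [9, 7, 1, 3, 8]
`b = a[:]` → b = [9, 7, 1, 3, 8]
`a.append(502)` → a = [9, 7, 1, 3, 8, 502]
`print(a)` → prints [9, 7, 1, 3, 8, 502]
`print(b)` → prints [9, 7, 1, 3, 8]

Answer:
[9, 7, 1, 3, 8, 502]
[9, 7, 1, 3, 8]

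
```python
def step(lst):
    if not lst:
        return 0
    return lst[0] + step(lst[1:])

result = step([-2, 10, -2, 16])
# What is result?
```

(-2) + 10 + (-2) + 16 + 0 = 22

Answer: 22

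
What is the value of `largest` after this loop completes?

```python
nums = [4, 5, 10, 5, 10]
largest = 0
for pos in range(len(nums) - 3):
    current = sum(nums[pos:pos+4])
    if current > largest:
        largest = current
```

Max sum of 4-element window in [4, 5, 10, 5, 10]
`largest` takes the values: 0 → 24 → 30

Answer: 30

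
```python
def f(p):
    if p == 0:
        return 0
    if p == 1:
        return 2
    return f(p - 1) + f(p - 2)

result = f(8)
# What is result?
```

Build up from base cases: f(0)=0, f(1)=2, f(2)=2, f(3)=4, f(4)=6, f(5)=10, f(6)=16, ..., f(8)=42

Answer: 42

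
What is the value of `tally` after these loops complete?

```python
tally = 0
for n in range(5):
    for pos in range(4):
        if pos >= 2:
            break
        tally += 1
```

Inner breaks at 2, outer runs 5 times
`tally` takes the values: 0 → 1 → 2 → 3 → 4 → 5 → 6 → 7 → 8 → 9 → 10

Answer: 10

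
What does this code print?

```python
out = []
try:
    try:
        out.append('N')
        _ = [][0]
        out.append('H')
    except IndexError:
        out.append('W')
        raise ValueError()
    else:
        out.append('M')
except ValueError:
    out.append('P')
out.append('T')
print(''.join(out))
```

Execution trace: 'N' (inner try body) → 'W' (inner except IndexError) → 'P' (outer except ValueError) → 'T' (after the try/except). Output: NWPT

Answer: NWPT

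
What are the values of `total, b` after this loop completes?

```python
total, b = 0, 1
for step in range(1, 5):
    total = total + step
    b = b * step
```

Sum and factorial of 1 to 4
`total, b` takes the values: (0, 1) → (1, 1) → (3, 1) → (3, 2) → (6, 2) → (6, 6) → (10, 6) → (10, 24)

Answer: 10, 24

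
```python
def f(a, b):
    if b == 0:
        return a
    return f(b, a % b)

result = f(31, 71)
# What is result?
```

f(31, 71) -> f(71, 31) -> f(31, 9) -> f(9, 4) -> f(4, 1) -> f(1, 0) -> 1

Answer: 1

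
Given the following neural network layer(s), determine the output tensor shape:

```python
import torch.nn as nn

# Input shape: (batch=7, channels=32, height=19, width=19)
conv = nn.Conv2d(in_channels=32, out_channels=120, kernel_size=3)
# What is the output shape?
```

Input: (7, 32, 19, 19) -> Output: (7, 120, 17, 17)

Answer: (7, 120, 17, 17)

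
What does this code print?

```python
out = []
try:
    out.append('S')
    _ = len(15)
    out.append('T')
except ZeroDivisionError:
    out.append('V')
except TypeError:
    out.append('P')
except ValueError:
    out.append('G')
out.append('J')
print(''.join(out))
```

Execution trace: 'S' (try body) → 'P' (except TypeError) → 'J' (after the try/except). Output: SPJ

Answer: SPJ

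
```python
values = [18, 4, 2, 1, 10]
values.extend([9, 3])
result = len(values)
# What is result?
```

Trace:
`values = [18, 4, 2, 1, 10]` → values = [18, 4, 2, 1, 10]
`values.extend([9, 3])` → values = [18, 4, 2, 1, 10, 9, 3]
`result = len(values)` → result = 7
So result = 7

Answer: 7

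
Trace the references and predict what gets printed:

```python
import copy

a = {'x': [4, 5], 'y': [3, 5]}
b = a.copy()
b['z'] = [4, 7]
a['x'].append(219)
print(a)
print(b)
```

Key concept: shallow copy of dict with mutable values.
Step by step:
`a = {'x': [4, 5], 'y': [3, 5]}` → a = {'x': [4, 5], 'y': [3, 5]}
`b = a.copy()` → b = {'x': [4, 5], 'y': [3, 5]}
`b['z'] = [4, 7]` → b = {'x': [4, 5], 'y': [3, 5], 'z': [4, 7]}
`a['x'].append(219)` → a = {'x': [4, 5, 219], 'y': [3, 5]}; b = {'x': [4, 5, 219], 'y': [3, 5], 'z': [4, 7]}
`print(a)` → prints {'x': [4, 5, 219], 'y': [3, 5]}
`print(b)` → prints {'x': [4, 5, 219], 'y': [3, 5], 'z': [4, 7]}

Answer:
{'x': [4, 5, 219], 'y': [3, 5]}
{'x': [4, 5, 219], 'y': [3, 5], 'z': [4, 7]}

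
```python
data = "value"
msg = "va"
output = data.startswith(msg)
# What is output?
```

Trace:
`data = "value"` → data = 'value'
`msg = "va"` → msg = 'va'
`output = data.startswith(msg)` → output = True
So output = True

Answer: True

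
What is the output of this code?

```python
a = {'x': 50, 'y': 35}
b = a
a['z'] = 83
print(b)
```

Key concept: dict aliasing.
Step by step:
`a = {'x': 50, 'y': 35}` → a = {'x': 50, 'y': 35}
`b = a` → b = {'x': 50, 'y': 35} (same object as a)
`a['z'] = 83` → a = {'x': 50, 'y': 35, 'z': 83} (same object as b); b = {'x': 50, 'y': 35, 'z': 83} (same object as a)
`print(b)` → prints {'x': 50, 'y': 35, 'z': 83}

Answer: {'x': 50, 'y': 35, 'z': 83}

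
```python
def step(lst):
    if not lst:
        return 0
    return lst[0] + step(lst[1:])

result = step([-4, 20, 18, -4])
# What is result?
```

(-4) + 20 + 18 + (-4) + 0 = 30

Answer: 30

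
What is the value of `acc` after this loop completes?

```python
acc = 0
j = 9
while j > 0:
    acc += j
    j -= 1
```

Sum 9 down to 1
`acc` takes the values: 0 → 9 → 17 → 24 → 30 → 35 → 39 → 42 → 44 → 45

Answer: 45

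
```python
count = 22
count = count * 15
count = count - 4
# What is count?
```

Trace:
`count = 22` → count = 22
`count = count * 15` → count = 330
`count = count - 4` → count = 326
So count = 326

Answer: 326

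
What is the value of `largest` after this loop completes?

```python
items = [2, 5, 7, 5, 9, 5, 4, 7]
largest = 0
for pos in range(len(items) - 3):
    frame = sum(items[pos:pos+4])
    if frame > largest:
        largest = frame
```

Max sum of 4-element window in [2, 5, 7, 5, 9, 5, 4, 7]
`largest` takes the values: 0 → 19 → 26

Answer: 26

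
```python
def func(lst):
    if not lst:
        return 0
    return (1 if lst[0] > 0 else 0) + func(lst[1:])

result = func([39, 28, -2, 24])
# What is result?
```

Count of positive elements in [39, 28, -2, 24] = 3

Answer: 3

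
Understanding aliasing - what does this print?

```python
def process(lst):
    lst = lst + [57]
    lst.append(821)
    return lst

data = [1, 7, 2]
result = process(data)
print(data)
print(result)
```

Key concept: rebinding parameter vs mutation.
Step by step:
`data = [1, 7, 2]` → data = [1, 7, 2]
`result = process(data)` → result = [1, 7, 2, 57, 821]
`print(data)` → prints [1, 7, 2]
`print(result)` → prints [1, 7, 2, 57, 821]

Answer:
[1, 7, 2]
[1, 7, 2, 57, 821]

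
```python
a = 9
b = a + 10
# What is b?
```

Trace:
`a = 9` → a = 9
`b = a + 10` → b = 19
So b = 19

Answer: 19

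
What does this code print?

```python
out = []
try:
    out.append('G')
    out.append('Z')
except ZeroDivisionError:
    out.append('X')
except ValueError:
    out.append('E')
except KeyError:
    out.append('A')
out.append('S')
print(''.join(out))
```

Execution trace: 'G' (try body) → 'Z' (try body, no exception) → 'S' (after the try/except). Output: GZS

Answer: GZS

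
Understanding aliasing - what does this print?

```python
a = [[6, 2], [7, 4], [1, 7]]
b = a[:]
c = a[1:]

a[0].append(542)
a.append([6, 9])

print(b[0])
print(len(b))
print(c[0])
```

Key concept: slice with nested mutation.
Step by step:
`a = [[6, 2], [7, 4], [1, 7]]` → a = [[6, 2], [7, 4], [1, 7]]
`b = a[:]` → b = [[6, 2], [7, 4], [1, 7]]
`c = a[1:]` → c = [[7, 4], [1, 7]]
`a[0].append(542)` → a = [[6, 2, 542], [7, 4], [1, 7]]; b = [[6, 2, 542], [7, 4], [1, 7]]
`a.append([6, 9])` → a = [[6, 2, 542], [7, 4], [1, 7], [6, 9]]
`print(b[0])` → prints [6, 2, 542]
`print(len(b))` → prints 3
`print(c[0])` → prints [7, 4]

Answer:
[6, 2, 542]
3
[7, 4]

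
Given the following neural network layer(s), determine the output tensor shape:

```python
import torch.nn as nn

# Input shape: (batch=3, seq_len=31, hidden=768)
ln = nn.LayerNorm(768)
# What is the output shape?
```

Input: (3, 31, 768) -> Output: (3, 31, 768)

Answer: (3, 31, 768)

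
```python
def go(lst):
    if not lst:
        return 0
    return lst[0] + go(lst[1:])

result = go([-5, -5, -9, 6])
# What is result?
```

(-5) + (-5) + (-9) + 6 + 0 = -13

Answer: -13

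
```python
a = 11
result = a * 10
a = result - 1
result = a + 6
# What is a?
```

Trace:
`a = 11` → a = 11
`result = a * 10` → result = 110
`a = result - 1` → a = 109
`result = a + 6` → result = 115
So a = 109

Answer: 109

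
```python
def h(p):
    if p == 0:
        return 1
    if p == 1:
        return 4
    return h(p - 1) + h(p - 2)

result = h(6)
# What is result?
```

Build up from base cases: h(0)=1, h(1)=4, h(2)=5, h(3)=9, h(4)=14, h(5)=23, h(6)=37

Answer: 37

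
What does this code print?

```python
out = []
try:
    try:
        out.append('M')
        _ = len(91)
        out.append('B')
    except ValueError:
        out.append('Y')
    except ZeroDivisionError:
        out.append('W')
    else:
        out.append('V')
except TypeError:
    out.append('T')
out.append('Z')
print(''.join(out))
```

Execution trace: 'M' (try body) → 'T' (outer except TypeError) → 'Z' (after the try/except). Output: MTZ

Answer: MTZ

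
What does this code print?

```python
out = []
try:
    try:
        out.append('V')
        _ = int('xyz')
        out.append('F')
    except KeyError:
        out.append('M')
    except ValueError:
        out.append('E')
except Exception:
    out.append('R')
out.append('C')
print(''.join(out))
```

Execution trace: 'V' (inner try body) → 'E' (inner except ValueError) → 'C' (after the try/except). Output: VEC

Answer: VEC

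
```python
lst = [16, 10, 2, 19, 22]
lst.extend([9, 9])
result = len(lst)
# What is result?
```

Trace:
`lst = [16, 10, 2, 19, 22]` → lst = [16, 10, 2, 19, 22]
`lst.extend([9, 9])` → lst = [16, 10, 2, 19, 22, 9, 9]
`result = len(lst)` → result = 7
So result = 7

Answer: 7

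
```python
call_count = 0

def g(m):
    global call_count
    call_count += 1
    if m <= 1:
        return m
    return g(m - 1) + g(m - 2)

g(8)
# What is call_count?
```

Calls(m) = 1 + Calls(m-1) + Calls(m-2); Calls(0)=Calls(1)=1. For m=8 this gives 67.

Answer: 67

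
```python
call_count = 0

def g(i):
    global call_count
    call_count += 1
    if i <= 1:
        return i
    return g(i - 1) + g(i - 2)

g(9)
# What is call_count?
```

Calls(i) = 1 + Calls(i-1) + Calls(i-2); Calls(0)=Calls(1)=1. For i=9 this gives 109.

Answer: 109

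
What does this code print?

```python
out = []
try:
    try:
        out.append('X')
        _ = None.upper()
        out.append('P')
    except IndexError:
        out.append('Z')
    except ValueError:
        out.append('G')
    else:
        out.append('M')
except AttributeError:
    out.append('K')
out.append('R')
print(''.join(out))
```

Execution trace: 'X' (try body) → 'K' (outer except AttributeError) → 'R' (after the try/except). Output: XKR

Answer: XKR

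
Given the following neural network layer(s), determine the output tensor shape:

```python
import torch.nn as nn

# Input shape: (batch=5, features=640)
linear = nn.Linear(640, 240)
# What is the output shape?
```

Input: (5, 640) -> Output: (5, 240)

Answer: (5, 240)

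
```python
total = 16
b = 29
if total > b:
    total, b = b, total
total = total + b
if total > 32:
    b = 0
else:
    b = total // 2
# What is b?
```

Trace:
`total = 16` → total = 16
`b = 29` → b = 29
`if total > b: ...` → total > b is False → no variable changes
`total = total + b` → total = 45
`if total > 32: ...` → total > 32 is True → b = 0
So b = 0

Answer: 0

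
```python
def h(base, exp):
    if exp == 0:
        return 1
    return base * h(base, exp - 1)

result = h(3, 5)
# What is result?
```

h(3, 5) = 3 * 3 * 3 * 3 * 3 = 243

Answer: 243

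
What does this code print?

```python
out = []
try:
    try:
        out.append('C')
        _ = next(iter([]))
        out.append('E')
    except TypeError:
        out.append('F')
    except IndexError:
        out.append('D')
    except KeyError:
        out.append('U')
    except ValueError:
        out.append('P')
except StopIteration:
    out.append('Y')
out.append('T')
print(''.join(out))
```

Execution trace: 'C' (try body) → 'Y' (outer except StopIteration) → 'T' (after the try/except). Output: CYT

Answer: CYT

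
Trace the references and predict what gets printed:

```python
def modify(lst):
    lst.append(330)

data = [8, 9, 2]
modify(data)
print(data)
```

Key concept: function modifies passed list.
Step by step:
`data = [8, 9, 2]` → data = [8, 9, 2]
`modify(data)` → data = [8, 9, 2, 330]
`print(data)` → prints [8, 9, 2, 330]

Answer: [8, 9, 2, 330]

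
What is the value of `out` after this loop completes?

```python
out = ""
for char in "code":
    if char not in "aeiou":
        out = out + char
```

Remove vowels from 'code'
`out` takes the values: "" → "c" → "cd"

Answer: "cd"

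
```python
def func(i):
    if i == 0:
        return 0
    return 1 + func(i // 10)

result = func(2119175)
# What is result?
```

Count of digits of 2119175: 7

Answer: 7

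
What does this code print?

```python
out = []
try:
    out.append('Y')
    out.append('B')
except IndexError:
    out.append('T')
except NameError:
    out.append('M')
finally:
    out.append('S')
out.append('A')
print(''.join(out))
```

Execution trace: 'Y' (try body) → 'B' (try body, no exception) → 'S' (finally) → 'A' (after the try/except). Output: YBSA

Answer: YBSA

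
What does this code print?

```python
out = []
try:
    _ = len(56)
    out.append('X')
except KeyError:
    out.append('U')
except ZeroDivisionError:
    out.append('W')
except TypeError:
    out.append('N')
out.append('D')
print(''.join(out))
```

Execution trace: 'N' (except TypeError) → 'D' (after the try/except). Output: ND

Answer: ND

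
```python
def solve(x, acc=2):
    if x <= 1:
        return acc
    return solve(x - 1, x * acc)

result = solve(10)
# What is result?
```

Accumulator trace (n, acc): (10, 2) -> (9, 20) -> (8, 180) -> (7, 1440) -> (6, 10080) -> (5, 60480) -> (4, 302400) -> (3, 1209600) -> (2, 3628800) -> (1, 7257600) -> return 7257600

Answer: 7257600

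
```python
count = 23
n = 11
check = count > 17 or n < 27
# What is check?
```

Trace:
`count = 23` → count = 23
`n = 11` → n = 11
`check = count > 17 or n < 27` → check = True
So check = True

Answer: True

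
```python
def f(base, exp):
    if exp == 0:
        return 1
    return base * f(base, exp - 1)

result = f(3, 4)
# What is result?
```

f(3, 4) = 3 * 3 * 3 * 3 = 81

Answer: 81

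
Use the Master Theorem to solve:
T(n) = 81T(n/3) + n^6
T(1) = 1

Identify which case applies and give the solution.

a=81, b=3, f(n)=n^6. log_3(81) = 4. Since c=6 > 4 and the regularity condition holds (81(n/3)^6 = (81/3^6)n^6 with 81/3^6 < 1), Case 3 applies: T(n) = Θ(f(n)) = O(n^6).

Answer: O(n^6) - Case 3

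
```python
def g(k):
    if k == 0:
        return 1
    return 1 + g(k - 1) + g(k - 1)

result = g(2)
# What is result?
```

g(k) = 1 + 2·g(k-1), g(0)=1. Closed form: (1+1)·2^2 - 1 = 7.

Answer: 7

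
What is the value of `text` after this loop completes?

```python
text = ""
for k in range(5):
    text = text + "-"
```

Repeat '-' 5 times
`text` takes the values: "" → "-" → "--" → "---" → "----" → "-----"

Answer: "-----"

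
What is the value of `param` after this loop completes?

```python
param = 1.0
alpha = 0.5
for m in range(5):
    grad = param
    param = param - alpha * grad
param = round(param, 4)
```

Gradient descent: w = 1.0 * (1 - 0.5)^5
`param` takes the values: 1.0 → 0.5 → 0.25 → 0.125 → 0.0625 → 0.03125 → 0.0312

Answer: 0.0312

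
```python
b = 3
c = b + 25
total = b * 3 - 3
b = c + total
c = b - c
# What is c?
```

Trace:
`b = 3` → b = 3
`c = b + 25` → c = 28
`total = b * 3 - 3` → total = 6
`b = c + total` → b = 34
`c = b - c` → c = 6
So c = 6

Answer: 6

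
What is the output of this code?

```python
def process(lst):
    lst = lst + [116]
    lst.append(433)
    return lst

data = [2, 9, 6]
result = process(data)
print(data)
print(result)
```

Key concept: rebinding parameter vs mutation.
Step by step:
`data = [2, 9, 6]` → data = [2, 9, 6]
`result = process(data)` → result = [2, 9, 6, 116, 433]
`print(data)` → prints [2, 9, 6]
`print(result)` → prints [2, 9, 6, 116, 433]

Answer:
[2, 9, 6]
[2, 9, 6, 116, 433]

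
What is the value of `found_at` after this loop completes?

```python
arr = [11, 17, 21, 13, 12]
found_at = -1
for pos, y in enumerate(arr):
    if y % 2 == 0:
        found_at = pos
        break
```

First even number index in [11, 17, 21, 13, 12]
`found_at` takes the values: -1 → 4

Answer: 4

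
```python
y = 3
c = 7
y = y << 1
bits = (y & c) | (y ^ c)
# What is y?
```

Trace:
`y = 3` → y = 3
`c = 7` → c = 7
`y = y << 1` → y = 6
`bits = (y & c) | (y ^ c)` → bits = 7
So y = 6

Answer: 6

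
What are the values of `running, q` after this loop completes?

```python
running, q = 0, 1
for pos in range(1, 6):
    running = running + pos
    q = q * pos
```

Sum and factorial of 1 to 5
`running, q` takes the values: (0, 1) → (1, 1) → (3, 1) → (3, 2) → (6, 2) → (6, 6) → (10, 6) → (10, 24) → (15, 24) → (15, 120)

Answer: 15, 120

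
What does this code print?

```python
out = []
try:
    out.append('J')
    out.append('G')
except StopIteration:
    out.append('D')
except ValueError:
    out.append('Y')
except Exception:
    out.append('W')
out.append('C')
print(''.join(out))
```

Execution trace: 'J' (try body) → 'G' (try body, no exception) → 'C' (after the try/except). Output: JGC

Answer: JGC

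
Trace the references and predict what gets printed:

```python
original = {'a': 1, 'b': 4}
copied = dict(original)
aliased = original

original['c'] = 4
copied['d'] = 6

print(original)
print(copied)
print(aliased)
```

Key concept: dict() creates copy, assignment creates alias.
Step by step:
`original = {'a': 1, 'b': 4}` → original = {'a': 1, 'b': 4}
`copied = dict(original)` → copied = {'a': 1, 'b': 4}
`aliased = original` → aliased = {'a': 1, 'b': 4} (same object as original)
`original['c'] = 4` → original = {'a': 1, 'b': 4, 'c': 4} (same object as aliased); aliased = {'a': 1, 'b': 4, 'c': 4} (same object as original)
`copied['d'] = 6` → copied = {'a': 1, 'b': 4, 'd': 6}
`print(original)` → prints {'a': 1, 'b': 4, 'c': 4}
`print(copied)` → prints {'a': 1, 'b': 4, 'd': 6}
`print(aliased)` → prints {'a': 1, 'b': 4, 'c': 4}

Answer:
{'a': 1, 'b': 4, 'c': 4}
{'a': 1, 'b': 4, 'd': 6}
{'a': 1, 'b': 4, 'c': 4}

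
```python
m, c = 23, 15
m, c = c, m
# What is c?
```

Trace:
`m, c = 23, 15` → m = 23; c = 15
`m, c = c, m` → m = 15; c = 23
So c = 23

Answer: 23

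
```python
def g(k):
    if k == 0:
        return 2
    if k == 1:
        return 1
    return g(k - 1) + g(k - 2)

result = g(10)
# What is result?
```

Build up from base cases: g(0)=2, g(1)=1, g(2)=3, g(3)=4, g(4)=7, g(5)=11, g(6)=18, ..., g(10)=123

Answer: 123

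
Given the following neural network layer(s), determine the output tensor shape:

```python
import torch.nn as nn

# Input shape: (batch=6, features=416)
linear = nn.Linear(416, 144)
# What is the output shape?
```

Input: (6, 416) -> Output: (6, 144)

Answer: (6, 144)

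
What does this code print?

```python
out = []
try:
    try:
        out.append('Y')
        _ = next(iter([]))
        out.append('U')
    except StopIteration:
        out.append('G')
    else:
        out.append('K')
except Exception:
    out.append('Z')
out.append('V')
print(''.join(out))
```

Execution trace: 'Y' (inner try body) → 'G' (inner except StopIteration) → 'V' (after the try/except). Output: YGV

Answer: YGV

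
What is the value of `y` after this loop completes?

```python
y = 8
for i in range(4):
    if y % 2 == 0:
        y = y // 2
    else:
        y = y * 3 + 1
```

Collatz-style transformation from 8
`y` takes the values: 8 → 4 → 2 → 1 → 4

Answer: 4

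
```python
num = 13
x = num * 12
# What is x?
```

Trace:
`num = 13` → num = 13
`x = num * 12` → x = 156
So x = 156

Answer: 156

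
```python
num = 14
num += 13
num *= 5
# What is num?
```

Trace:
`num = 14` → num = 14
`num += 13` → num = 27
`num *= 5` → num = 135
So num = 135

Answer: 135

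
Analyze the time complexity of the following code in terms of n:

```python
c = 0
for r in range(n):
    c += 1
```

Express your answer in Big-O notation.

Each loop level contributes: n. Multiplying the contributions gives O(n).

Answer: O(n)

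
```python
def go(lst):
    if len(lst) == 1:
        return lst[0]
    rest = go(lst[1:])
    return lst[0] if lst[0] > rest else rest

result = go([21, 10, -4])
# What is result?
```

Recursive max over [21, 10, -4] = 21

Answer: 21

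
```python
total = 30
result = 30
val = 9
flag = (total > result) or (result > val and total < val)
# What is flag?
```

Trace:
`total = 30` → total = 30
`result = 30` → result = 30
`val = 9` → val = 9
`flag = (total > result) or (result > val and total < val)` → flag = False
So flag = False

Answer: False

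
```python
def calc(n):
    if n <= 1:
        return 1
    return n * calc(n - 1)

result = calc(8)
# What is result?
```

calc(8) = 8 * 7 * 6 * 5 * 4 * 3 * 2 * 1 = 40320

Answer: 40320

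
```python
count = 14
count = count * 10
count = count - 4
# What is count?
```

Trace:
`count = 14` → count = 14
`count = count * 10` → count = 140
`count = count - 4` → count = 136
So count = 136

Answer: 136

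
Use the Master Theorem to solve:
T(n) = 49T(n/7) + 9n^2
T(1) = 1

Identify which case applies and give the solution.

a=49, b=7, f(n)=9n^2. log_7(49) = 2. Since c=2 = 2, Case 2 applies: T(n) = Θ(n^log_b(a) · log n) = O(n^2 log n).

Answer: O(n^2 log n) - Case 2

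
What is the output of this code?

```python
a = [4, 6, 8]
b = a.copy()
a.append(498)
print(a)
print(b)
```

Key concept: list.copy() creates independent copy.
Step by step:
`a = [4, 6, 8]` → a = [4, 6, 8]
`b = a.copy()` → b = [4, 6, 8]
`a.append(498)` → a = [4, 6, 8, 498]
`print(a)` → prints [4, 6, 8, 498]
`print(b)` → prints [4, 6, 8]

Answer:
[4, 6, 8, 498]
[4, 6, 8]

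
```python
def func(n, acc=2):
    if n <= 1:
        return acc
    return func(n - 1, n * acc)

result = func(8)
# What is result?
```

Accumulator trace (n, acc): (8, 2) -> (7, 16) -> (6, 112) -> (5, 672) -> (4, 3360) -> (3, 13440) -> (2, 40320) -> (1, 80640) -> return 80640

Answer: 80640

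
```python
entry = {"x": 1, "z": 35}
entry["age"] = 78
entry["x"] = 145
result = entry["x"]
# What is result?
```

Trace:
`entry = {"x": 1, "z": 35}` → entry = {'x': 1, 'z': 35}
`entry["age"] = 78` → entry = {'x': 1, 'z': 35, 'age': 78}
`entry["x"] = 145` → entry = {'x': 145, 'z': 35, 'age': 78}
`result = entry["x"]` → result = 145
So result = 145

Answer: 145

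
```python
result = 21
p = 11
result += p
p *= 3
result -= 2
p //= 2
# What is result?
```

Trace:
`result = 21` → result = 21
`p = 11` → p = 11
`result += p` → result = 32
`p *= 3` → p = 33
`result -= 2` → result = 30
`p //= 2` → p = 16
So result = 30

Answer: 30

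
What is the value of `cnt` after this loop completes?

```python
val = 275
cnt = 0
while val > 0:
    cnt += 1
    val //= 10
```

Count digits by repeated division by 10
`cnt` takes the values: 0 → 1 → 2 → 3

Answer: 3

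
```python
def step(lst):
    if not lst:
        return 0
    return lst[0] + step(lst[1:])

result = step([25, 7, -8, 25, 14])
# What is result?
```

25 + 7 + (-8) + 25 + 14 + 0 = 63

Answer: 63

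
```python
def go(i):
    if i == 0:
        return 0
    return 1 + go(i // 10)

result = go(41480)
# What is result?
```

Count of digits of 41480: 5

Answer: 5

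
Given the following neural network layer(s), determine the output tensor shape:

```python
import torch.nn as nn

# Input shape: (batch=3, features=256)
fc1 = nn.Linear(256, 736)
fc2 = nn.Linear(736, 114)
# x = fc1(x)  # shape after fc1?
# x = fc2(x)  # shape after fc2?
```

Input: (3, 256) -> after fc1: (3, 736) -> Output: (3, 114)

Answer: (3, 114)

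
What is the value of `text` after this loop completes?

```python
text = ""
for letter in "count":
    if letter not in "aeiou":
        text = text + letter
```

Remove vowels from 'count'
`text` takes the values: "" → "c" → "cn" → "cnt"

Answer: "cnt"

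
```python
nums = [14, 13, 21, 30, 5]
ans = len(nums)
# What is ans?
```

Trace:
`nums = [14, 13, 21, 30, 5]` → nums = [14, 13, 21, 30, 5]
`ans = len(nums)` → ans = 5
So ans = 5

Answer: 5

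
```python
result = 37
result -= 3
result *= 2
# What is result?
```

Trace:
`result = 37` → result = 37
`result -= 3` → result = 34
`result *= 2` → result = 68
So result = 68

Answer: 68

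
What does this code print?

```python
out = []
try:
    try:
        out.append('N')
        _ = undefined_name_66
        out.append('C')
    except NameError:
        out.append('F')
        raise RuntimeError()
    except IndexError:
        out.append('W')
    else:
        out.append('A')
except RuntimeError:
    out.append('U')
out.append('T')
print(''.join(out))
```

Execution trace: 'N' (inner try body) → 'F' (inner except NameError) → 'U' (outer except RuntimeError) → 'T' (after the try/except). Output: NFUT

Answer: NFUT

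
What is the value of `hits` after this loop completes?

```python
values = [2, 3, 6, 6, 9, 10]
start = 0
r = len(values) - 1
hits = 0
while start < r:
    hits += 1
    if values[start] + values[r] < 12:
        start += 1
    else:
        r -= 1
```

Steps to find pair summing to 12
`hits` takes the values: 0 → 1 → 2 → 3 → 4 → 5

Answer: 5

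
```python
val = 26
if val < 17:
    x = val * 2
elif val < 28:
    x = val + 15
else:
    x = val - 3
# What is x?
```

Trace:
`val = 26` → val = 26
`if val < 17: ...` → val < 17 is False, val < 28 is True → x = 41
So x = 41

Answer: 41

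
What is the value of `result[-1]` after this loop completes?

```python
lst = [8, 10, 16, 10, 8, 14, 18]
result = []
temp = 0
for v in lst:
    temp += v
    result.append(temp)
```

Cumulative sum ends at 84
`result` takes the values: [] → [8] → [8, 18] → [8, 18, 34] → [8, 18, 34, 44] → [8, 18, 34, 44, 52] → [8, 18, 34, 44, 52, 66] → [8, 18, 34, 44, 52, 66, 84]
So `result[-1]` = 84

Answer: 84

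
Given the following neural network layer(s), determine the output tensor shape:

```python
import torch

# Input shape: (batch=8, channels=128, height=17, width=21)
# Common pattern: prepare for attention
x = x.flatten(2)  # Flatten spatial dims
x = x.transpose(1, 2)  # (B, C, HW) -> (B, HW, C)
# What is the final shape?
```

Input: (8, 128, 17, 21) -> after flatten(2): (8, 128, 357) -> Output: (8, 357, 128)

Answer: (8, 357, 128)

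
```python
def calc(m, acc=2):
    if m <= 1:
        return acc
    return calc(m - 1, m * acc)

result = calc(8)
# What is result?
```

Accumulator trace (n, acc): (8, 2) -> (7, 16) -> (6, 112) -> (5, 672) -> (4, 3360) -> (3, 13440) -> (2, 40320) -> (1, 80640) -> return 80640

Answer: 80640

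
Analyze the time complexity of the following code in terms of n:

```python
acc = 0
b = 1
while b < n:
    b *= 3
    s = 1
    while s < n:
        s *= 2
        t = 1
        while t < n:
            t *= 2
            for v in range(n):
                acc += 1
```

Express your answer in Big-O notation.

Each loop level contributes: log n × log n × log n × n. Multiplying the contributions gives O(n log^3 n).

Answer: O(n log^3 n)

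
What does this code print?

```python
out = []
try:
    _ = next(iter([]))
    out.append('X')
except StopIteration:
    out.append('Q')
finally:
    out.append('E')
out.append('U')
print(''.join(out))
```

Execution trace: 'Q' (except StopIteration) → 'E' (finally) → 'U' (after the try/except). Output: QEU

Answer: QEU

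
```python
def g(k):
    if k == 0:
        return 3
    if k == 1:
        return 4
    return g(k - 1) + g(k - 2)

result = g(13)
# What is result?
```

Build up from base cases: g(0)=3, g(1)=4, g(2)=7, g(3)=11, g(4)=18, g(5)=29, g(6)=47, ..., g(13)=1364

Answer: 1364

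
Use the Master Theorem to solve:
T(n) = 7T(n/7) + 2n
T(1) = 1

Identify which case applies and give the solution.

a=7, b=7, f(n)=2n. log_7(7) = 1. Since c=1 = 1, Case 2 applies: T(n) = Θ(n^log_b(a) · log n) = O(n log n).

Answer: O(n log n) - Case 2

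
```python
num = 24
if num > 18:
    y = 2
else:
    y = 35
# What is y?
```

Trace:
`num = 24` → num = 24
`if num > 18: ...` → num > 18 is True → y = 2
So y = 2

Answer: 2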